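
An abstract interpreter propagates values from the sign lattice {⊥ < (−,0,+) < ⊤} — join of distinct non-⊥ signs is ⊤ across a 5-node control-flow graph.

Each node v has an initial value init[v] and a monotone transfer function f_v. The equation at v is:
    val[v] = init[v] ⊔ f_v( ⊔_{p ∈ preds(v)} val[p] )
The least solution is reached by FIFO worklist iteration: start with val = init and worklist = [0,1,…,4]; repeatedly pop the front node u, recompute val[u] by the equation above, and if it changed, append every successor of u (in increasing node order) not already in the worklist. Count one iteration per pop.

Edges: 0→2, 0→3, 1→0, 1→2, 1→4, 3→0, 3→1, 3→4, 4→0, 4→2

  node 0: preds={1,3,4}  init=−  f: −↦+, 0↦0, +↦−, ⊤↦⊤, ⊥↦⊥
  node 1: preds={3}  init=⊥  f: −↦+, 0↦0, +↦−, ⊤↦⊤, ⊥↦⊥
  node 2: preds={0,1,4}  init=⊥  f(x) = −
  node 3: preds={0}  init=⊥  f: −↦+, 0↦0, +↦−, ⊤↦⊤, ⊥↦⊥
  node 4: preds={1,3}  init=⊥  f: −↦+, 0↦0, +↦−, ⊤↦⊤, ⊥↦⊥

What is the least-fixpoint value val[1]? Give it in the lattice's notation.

Worklist (15 pops):
  #1 pop 0: in=⊥ → − (no change)
  #2 pop 1: in=⊥ → ⊥ (no change)
  #3 pop 2: in=− → − (was ⊥); enqueue []
  #4 pop 3: in=− → + (was ⊥); enqueue [0,1]
  #5 pop 4: in=+ → − (was ⊥); enqueue [2]
  #6 pop 0: in=⊤ → ⊤ (was −); enqueue [3]
  #7 pop 1: in=+ → − (was ⊥); enqueue [0,4]
  #8 pop 2: in=⊤ → − (no change)
  #9 pop 3: in=⊤ → ⊤ (was +); enqueue [1]
  #10 pop 0: in=⊤ → ⊤ (no change)
  #11 pop 4: in=⊤ → ⊤ (was −); enqueue [0,2]
  #12 pop 1: in=⊤ → ⊤ (was −); enqueue [4]
  #13 pop 0: in=⊤ → ⊤ (no change)
  #14 pop 2: in=⊤ → − (no change)
  #15 pop 4: in=⊤ → ⊤ (no change)

Fixpoint:
  val[0] = ⊤
  val[1] = ⊤
  val[2] = −
  val[3] = ⊤
  val[4] = ⊤

⊤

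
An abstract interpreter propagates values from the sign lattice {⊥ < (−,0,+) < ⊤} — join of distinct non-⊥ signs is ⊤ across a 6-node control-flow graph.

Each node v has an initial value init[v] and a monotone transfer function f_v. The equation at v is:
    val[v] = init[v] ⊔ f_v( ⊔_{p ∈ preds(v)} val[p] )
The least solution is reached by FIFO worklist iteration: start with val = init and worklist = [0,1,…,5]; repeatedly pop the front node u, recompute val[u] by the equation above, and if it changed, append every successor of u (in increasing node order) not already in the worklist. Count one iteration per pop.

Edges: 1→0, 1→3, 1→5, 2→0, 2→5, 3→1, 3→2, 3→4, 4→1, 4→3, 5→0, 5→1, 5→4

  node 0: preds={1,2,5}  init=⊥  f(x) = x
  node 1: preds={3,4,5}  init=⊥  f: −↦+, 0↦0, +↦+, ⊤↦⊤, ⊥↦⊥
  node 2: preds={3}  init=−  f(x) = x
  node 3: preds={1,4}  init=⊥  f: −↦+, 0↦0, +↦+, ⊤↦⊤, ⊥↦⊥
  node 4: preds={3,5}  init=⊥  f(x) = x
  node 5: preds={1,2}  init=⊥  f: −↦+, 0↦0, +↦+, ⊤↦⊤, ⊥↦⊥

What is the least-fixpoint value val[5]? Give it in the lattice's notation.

⊤

Worklist (21 pops):
  #1 pop 0: in=− → − (was ⊥); enqueue []
  #2 pop 1: in=⊥ → ⊥ (no change)
  #3 pop 2: in=⊥ → − (no change)
  #4 pop 3: in=⊥ → ⊥ (no change)
  #5 pop 4: in=⊥ → ⊥ (no change)
  #6 pop 5: in=− → + (was ⊥); enqueue [0,1,4]
  #7 pop 0: in=⊤ → ⊤ (was −); enqueue []
  #8 pop 1: in=+ → + (was ⊥); enqueue [0,3,5]
  #9 pop 4: in=+ → + (was ⊥); enqueue [1]
  #10 pop 0: in=⊤ → ⊤ (no change)
  #11 pop 3: in=+ → + (was ⊥); enqueue [2,4]
  #12 pop 5: in=⊤ → ⊤ (was +); enqueue [0]
  #13 pop 1: in=⊤ → ⊤ (was +); enqueue [3,5]
  #14 pop 2: in=+ → ⊤ (was −); enqueue []
  #15 pop 4: in=⊤ → ⊤ (was +); enqueue [1]
  #16 pop 0: in=⊤ → ⊤ (no change)
  #17 pop 3: in=⊤ → ⊤ (was +); enqueue [2,4]
  #18 pop 5: in=⊤ → ⊤ (no change)
  #19 pop 1: in=⊤ → ⊤ (no change)
  #20 pop 2: in=⊤ → ⊤ (no change)
  #21 pop 4: in=⊤ → ⊤ (no change)

Fixpoint:
  val[0] = ⊤
  val[1] = ⊤
  val[2] = ⊤
  val[3] = ⊤
  val[4] = ⊤
  val[5] = ⊤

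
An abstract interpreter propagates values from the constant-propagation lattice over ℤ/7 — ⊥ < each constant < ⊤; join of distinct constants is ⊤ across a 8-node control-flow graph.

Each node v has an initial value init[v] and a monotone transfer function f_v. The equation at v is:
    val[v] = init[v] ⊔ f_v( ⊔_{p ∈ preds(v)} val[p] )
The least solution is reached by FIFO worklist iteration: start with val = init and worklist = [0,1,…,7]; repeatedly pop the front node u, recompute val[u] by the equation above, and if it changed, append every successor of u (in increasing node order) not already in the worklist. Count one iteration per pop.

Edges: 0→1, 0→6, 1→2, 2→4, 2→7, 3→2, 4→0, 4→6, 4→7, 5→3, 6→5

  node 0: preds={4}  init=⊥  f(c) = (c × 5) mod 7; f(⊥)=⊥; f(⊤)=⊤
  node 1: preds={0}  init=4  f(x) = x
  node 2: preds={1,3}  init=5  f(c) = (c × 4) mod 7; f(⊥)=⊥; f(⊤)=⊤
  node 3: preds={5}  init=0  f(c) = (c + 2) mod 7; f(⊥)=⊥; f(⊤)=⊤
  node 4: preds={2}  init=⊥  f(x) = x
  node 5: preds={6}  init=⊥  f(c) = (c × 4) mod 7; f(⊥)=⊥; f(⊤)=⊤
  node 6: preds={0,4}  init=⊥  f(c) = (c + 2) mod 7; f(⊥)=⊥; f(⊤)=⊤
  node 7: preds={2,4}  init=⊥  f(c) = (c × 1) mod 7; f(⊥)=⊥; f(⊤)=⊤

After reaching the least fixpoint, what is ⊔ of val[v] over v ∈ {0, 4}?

Iteration log — 14 steps:
  step 1. node 0  ⊔preds=⊥  new=⊥  stable
  step 2. node 1  ⊔preds=⊥  new=4  stable
  step 3. node 2  ⊔preds=⊤  new=⊤  old=5  +wl: 
  step 4. node 3  ⊔preds=⊥  new=0  stable
  step 5. node 4  ⊔preds=⊤  new=⊤  old=⊥  +wl: 0
  step 6. node 5  ⊔preds=⊥  new=⊥  stable
  step 7. node 6  ⊔preds=⊤  new=⊤  old=⊥  +wl: 5
  step 8. node 7  ⊔preds=⊤  new=⊤  old=⊥  +wl: 
  step 9. node 0  ⊔preds=⊤  new=⊤  old=⊥  +wl: 1,6
  step 10. node 5  ⊔preds=⊤  new=⊤  old=⊥  +wl: 3
  step 11. node 1  ⊔preds=⊤  new=⊤  old=4  +wl: 2
  step 12. node 6  ⊔preds=⊤  new=⊤  stable
  step 13. node 3  ⊔preds=⊤  new=⊤  old=0  +wl: 
  step 14. node 2  ⊔preds=⊤  new=⊤  stable

Least fixpoint reached:
  node 0: ⊤
  node 1: ⊤
  node 2: ⊤
  node 3: ⊤
  node 4: ⊤
  node 5: ⊤
  node 6: ⊤
  node 7: ⊤

⊤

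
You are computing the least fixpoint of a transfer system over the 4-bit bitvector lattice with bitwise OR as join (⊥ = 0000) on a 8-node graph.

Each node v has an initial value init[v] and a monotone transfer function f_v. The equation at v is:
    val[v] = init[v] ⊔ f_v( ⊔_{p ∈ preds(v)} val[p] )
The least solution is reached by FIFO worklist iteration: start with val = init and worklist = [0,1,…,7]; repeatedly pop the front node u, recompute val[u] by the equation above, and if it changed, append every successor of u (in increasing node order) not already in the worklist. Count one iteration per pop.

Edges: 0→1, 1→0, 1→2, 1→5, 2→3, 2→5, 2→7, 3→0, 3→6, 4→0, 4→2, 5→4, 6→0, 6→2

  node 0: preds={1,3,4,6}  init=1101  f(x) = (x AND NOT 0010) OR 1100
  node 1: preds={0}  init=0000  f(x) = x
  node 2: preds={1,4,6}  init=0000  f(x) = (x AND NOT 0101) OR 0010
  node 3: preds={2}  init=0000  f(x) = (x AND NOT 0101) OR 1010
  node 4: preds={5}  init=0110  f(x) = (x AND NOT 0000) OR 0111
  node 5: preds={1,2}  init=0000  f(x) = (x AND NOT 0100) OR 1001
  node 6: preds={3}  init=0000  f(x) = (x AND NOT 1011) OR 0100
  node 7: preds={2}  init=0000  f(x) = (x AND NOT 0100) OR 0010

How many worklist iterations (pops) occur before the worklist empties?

Worklist (13 pops):
  #1 pop 0: in=0110 → 1101 (no change)
  #2 pop 1: in=1101 → 1101 (was 0000); enqueue [0]
  #3 pop 2: in=1111 → 1010 (was 0000); enqueue []
  #4 pop 3: in=1010 → 1010 (was 0000); enqueue []
  #5 pop 4: in=0000 → 0111 (was 0110); enqueue [2]
  #6 pop 5: in=1111 → 1011 (was 0000); enqueue [4]
  #7 pop 6: in=1010 → 0100 (was 0000); enqueue []
  #8 pop 7: in=1010 → 1010 (was 0000); enqueue []
  #9 pop 0: in=1111 → 1101 (no change)
  #10 pop 2: in=1111 → 1010 (no change)
  #11 pop 4: in=1011 → 1111 (was 0111); enqueue [0,2]
  #12 pop 0: in=1111 → 1101 (no change)
  #13 pop 2: in=1111 → 1010 (no change)

Fixpoint:
  val[0] = 1101
  val[1] = 1101
  val[2] = 1010
  val[3] = 1010
  val[4] = 1111
  val[5] = 1011
  val[6] = 0100
  val[7] = 1010

13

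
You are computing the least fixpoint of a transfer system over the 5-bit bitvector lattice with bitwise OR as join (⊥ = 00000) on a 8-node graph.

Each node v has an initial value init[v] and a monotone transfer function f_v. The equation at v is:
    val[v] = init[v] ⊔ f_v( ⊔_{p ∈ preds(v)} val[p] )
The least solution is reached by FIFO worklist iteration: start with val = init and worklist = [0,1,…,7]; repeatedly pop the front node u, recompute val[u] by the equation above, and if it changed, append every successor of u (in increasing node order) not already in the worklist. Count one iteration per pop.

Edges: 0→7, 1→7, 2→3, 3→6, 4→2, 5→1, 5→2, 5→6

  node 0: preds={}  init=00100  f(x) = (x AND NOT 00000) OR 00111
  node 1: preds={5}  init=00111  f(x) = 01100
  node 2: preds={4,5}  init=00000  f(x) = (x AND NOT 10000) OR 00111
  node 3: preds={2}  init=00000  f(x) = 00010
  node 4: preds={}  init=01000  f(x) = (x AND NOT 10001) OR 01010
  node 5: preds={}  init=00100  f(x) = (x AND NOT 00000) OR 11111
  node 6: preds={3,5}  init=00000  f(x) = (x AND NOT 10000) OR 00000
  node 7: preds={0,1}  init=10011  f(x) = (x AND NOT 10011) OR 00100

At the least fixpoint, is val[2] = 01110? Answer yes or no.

no

Worklist (10 pops):
  #1 pop 0: in=00000 → 00111 (was 00100); enqueue []
  #2 pop 1: in=00100 → 01111 (was 00111); enqueue []
  #3 pop 2: in=01100 → 01111 (was 00000); enqueue []
  #4 pop 3: in=01111 → 00010 (was 00000); enqueue []
  #5 pop 4: in=00000 → 01010 (was 01000); enqueue [2]
  #6 pop 5: in=00000 → 11111 (was 00100); enqueue [1]
  #7 pop 6: in=11111 → 01111 (was 00000); enqueue []
  #8 pop 7: in=01111 → 11111 (was 10011); enqueue []
  #9 pop 2: in=11111 → 01111 (no change)
  #10 pop 1: in=11111 → 01111 (no change)

Fixpoint:
  val[0] = 00111
  val[1] = 01111
  val[2] = 01111
  val[3] = 00010
  val[4] = 01010
  val[5] = 11111
  val[6] = 01111
  val[7] = 11111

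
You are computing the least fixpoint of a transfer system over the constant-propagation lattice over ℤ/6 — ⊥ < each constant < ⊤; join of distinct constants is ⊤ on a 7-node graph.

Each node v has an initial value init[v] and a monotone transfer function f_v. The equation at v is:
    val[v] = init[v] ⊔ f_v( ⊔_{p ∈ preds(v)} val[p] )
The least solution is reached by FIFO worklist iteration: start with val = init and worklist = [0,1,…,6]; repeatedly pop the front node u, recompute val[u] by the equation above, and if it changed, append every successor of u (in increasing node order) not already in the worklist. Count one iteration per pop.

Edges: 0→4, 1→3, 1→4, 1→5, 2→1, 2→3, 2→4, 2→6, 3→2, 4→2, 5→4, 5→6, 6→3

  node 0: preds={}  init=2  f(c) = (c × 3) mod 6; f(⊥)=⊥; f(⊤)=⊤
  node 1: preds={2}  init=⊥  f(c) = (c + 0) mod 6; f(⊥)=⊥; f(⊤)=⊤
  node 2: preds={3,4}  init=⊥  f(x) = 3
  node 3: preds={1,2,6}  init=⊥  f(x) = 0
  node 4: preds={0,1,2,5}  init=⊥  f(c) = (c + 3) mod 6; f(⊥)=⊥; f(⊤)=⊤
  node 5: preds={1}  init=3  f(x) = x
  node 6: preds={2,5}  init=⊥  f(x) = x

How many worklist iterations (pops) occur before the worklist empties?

Trace (12 dequeues):
  [1] u=0 | in ⊥ | out 2 | ==
  [2] u=1 | in ⊥ | out ⊥ | ==
  [3] u=2 | in ⊥ | out 3 | prev ⊥ | push {1}
  [4] u=3 | in 3 | out 0 | prev ⊥ | push {2}
  [5] u=4 | in ⊤ | out ⊤ | prev ⊥ | push {}
  [6] u=5 | in ⊥ | out 3 | ==
  [7] u=6 | in 3 | out 3 | prev ⊥ | push {3}
  [8] u=1 | in 3 | out 3 | prev ⊥ | push {4,5}
  [9] u=2 | in ⊤ | out 3 | ==
  [10] u=3 | in 3 | out 0 | ==
  [11] u=4 | in ⊤ | out ⊤ | ==
  [12] u=5 | in 3 | out 3 | ==

Converged values:
  [0] 2
  [1] 3
  [2] 3
  [3] 0
  [4] ⊤
  [5] 3
  [6] 3

12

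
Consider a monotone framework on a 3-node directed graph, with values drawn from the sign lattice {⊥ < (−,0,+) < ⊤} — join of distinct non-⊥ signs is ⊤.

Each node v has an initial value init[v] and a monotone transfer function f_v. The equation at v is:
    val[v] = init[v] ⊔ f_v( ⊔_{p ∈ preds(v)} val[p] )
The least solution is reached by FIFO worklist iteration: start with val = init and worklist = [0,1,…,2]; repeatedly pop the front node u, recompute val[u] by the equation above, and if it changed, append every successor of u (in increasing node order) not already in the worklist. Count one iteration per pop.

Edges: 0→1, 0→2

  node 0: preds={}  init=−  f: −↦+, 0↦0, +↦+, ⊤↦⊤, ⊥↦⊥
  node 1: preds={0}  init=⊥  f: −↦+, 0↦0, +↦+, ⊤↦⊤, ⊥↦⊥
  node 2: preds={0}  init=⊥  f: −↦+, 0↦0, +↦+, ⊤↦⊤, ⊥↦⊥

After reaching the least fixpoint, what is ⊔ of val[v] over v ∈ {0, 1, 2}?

Iteration log — 3 steps:
  step 1. node 0  ⊔preds=⊥  new=−  stable
  step 2. node 1  ⊔preds=−  new=+  old=⊥  +wl: 
  step 3. node 2  ⊔preds=−  new=+  old=⊥  +wl: 

Least fixpoint reached:
  node 0: −
  node 1: +
  node 2: +

⊤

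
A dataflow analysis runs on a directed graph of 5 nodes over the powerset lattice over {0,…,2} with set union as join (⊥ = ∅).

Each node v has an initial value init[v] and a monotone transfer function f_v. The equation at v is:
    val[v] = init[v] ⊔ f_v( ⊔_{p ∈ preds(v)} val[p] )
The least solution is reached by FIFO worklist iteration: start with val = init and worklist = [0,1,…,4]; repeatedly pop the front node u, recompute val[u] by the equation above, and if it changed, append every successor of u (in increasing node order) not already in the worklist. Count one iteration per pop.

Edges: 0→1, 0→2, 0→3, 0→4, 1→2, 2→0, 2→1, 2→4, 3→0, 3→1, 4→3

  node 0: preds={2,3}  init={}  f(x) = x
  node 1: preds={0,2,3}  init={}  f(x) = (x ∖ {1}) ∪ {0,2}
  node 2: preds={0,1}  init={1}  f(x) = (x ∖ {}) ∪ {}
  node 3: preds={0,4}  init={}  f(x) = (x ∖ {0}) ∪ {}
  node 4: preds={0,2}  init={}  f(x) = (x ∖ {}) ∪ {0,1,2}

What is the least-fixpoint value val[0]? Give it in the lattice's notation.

{0,1,2}

Iteration log — 12 steps:
  step 1. node 0  ⊔preds={1}  new={1}  old={}  +wl: 
  step 2. node 1  ⊔preds={1}  new={0,2}  old={}  +wl: 
  step 3. node 2  ⊔preds={0,1,2}  new={0,1,2}  old={1}  +wl: 0,1
  step 4. node 3  ⊔preds={1}  new={1}  old={}  +wl: 
  step 5. node 4  ⊔preds={0,1,2}  new={0,1,2}  old={}  +wl: 3
  step 6. node 0  ⊔preds={0,1,2}  new={0,1,2}  old={1}  +wl: 2,4
  step 7. node 1  ⊔preds={0,1,2}  new={0,2}  stable
  step 8. node 3  ⊔preds={0,1,2}  new={1,2}  old={1}  +wl: 0,1
  step 9. node 2  ⊔preds={0,1,2}  new={0,1,2}  stable
  step 10. node 4  ⊔preds={0,1,2}  new={0,1,2}  stable
  step 11. node 0  ⊔preds={0,1,2}  new={0,1,2}  stable
  step 12. node 1  ⊔preds={0,1,2}  new={0,2}  stable

Least fixpoint reached:
  node 0: {0,1,2}
  node 1: {0,2}
  node 2: {0,1,2}
  node 3: {1,2}
  node 4: {0,1,2}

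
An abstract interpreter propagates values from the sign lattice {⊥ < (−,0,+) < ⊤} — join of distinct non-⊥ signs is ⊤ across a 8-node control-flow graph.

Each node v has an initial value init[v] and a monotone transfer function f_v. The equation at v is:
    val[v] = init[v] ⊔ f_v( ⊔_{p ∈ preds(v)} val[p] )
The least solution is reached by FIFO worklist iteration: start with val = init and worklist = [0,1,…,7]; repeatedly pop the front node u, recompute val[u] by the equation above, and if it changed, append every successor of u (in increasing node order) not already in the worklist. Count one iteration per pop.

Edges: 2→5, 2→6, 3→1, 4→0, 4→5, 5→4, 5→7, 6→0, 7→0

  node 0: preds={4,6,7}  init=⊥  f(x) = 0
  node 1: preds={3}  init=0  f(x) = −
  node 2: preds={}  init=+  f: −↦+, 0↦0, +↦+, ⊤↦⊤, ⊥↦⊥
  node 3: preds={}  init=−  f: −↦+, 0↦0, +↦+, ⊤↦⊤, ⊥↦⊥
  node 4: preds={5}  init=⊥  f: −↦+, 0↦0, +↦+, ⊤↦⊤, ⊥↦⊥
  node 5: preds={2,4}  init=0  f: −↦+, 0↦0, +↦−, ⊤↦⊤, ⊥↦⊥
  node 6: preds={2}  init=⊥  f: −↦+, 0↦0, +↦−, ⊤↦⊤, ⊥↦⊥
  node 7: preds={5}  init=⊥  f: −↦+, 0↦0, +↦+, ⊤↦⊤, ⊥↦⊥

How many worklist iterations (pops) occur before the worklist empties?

Worklist (12 pops):
  #1 pop 0: in=⊥ → 0 (was ⊥); enqueue []
  #2 pop 1: in=− → ⊤ (was 0); enqueue []
  #3 pop 2: in=⊥ → + (no change)
  #4 pop 3: in=⊥ → − (no change)
  #5 pop 4: in=0 → 0 (was ⊥); enqueue [0]
  #6 pop 5: in=⊤ → ⊤ (was 0); enqueue [4]
  #7 pop 6: in=+ → − (was ⊥); enqueue []
  #8 pop 7: in=⊤ → ⊤ (was ⊥); enqueue []
  #9 pop 0: in=⊤ → 0 (no change)
  #10 pop 4: in=⊤ → ⊤ (was 0); enqueue [0,5]
  #11 pop 0: in=⊤ → 0 (no change)
  #12 pop 5: in=⊤ → ⊤ (no change)

Fixpoint:
  val[0] = 0
  val[1] = ⊤
  val[2] = +
  val[3] = −
  val[4] = ⊤
  val[5] = ⊤
  val[6] = −
  val[7] = ⊤

12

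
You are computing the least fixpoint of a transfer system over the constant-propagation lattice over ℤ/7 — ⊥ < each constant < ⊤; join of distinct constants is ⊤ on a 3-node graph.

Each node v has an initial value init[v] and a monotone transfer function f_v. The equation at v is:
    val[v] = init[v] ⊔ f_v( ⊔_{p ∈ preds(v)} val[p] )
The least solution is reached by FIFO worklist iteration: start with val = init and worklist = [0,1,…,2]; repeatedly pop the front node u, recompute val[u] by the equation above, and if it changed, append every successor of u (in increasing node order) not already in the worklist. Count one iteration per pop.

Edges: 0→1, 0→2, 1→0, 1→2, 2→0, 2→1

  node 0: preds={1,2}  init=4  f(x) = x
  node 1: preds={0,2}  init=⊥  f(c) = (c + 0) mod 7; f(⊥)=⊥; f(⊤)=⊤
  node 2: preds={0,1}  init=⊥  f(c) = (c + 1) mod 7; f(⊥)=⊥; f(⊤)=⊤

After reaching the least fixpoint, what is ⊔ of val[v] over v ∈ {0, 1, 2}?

Iteration log — 8 steps:
  step 1. node 0  ⊔preds=⊥  new=4  stable
  step 2. node 1  ⊔preds=4  new=4  old=⊥  +wl: 0
  step 3. node 2  ⊔preds=4  new=5  old=⊥  +wl: 1
  step 4. node 0  ⊔preds=⊤  new=⊤  old=4  +wl: 2
  step 5. node 1  ⊔preds=⊤  new=⊤  old=4  +wl: 0
  step 6. node 2  ⊔preds=⊤  new=⊤  old=5  +wl: 1
  step 7. node 0  ⊔preds=⊤  new=⊤  stable
  step 8. node 1  ⊔preds=⊤  new=⊤  stable

Least fixpoint reached:
  node 0: ⊤
  node 1: ⊤
  node 2: ⊤

⊤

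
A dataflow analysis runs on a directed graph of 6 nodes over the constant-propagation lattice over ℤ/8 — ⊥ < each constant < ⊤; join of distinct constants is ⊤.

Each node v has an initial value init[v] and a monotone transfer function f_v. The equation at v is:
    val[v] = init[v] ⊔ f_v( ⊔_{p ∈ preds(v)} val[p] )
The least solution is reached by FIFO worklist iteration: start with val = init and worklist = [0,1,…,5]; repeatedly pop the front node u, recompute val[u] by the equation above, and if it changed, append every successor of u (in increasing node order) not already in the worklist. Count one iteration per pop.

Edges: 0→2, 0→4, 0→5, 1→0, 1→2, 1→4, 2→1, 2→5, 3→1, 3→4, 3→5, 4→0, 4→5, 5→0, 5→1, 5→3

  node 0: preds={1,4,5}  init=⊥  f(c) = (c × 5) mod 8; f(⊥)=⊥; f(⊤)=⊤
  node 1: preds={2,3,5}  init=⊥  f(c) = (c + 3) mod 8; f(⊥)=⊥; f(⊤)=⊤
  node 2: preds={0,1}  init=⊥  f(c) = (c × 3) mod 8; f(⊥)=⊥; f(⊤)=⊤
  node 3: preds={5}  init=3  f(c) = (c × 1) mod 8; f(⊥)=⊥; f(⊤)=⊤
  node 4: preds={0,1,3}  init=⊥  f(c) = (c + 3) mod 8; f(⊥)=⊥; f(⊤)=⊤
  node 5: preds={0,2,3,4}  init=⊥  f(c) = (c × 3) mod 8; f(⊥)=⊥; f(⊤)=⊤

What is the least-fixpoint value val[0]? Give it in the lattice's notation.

Trace (14 dequeues):
  [1] u=0 | in ⊥ | out ⊥ | ==
  [2] u=1 | in 3 | out 6 | prev ⊥ | push {0}
  [3] u=2 | in 6 | out 2 | prev ⊥ | push {1}
  [4] u=3 | in ⊥ | out 3 | ==
  [5] u=4 | in ⊤ | out ⊤ | prev ⊥ | push {}
  [6] u=5 | in ⊤ | out ⊤ | prev ⊥ | push {3}
  [7] u=0 | in ⊤ | out ⊤ | prev ⊥ | push {2,4,5}
  [8] u=1 | in ⊤ | out ⊤ | prev 6 | push {0}
  [9] u=3 | in ⊤ | out ⊤ | prev 3 | push {1}
  [10] u=2 | in ⊤ | out ⊤ | prev 2 | push {}
  [11] u=4 | in ⊤ | out ⊤ | ==
  [12] u=5 | in ⊤ | out ⊤ | ==
  [13] u=0 | in ⊤ | out ⊤ | ==
  [14] u=1 | in ⊤ | out ⊤ | ==

Converged values:
  [0] ⊤
  [1] ⊤
  [2] ⊤
  [3] ⊤
  [4] ⊤
  [5] ⊤

⊤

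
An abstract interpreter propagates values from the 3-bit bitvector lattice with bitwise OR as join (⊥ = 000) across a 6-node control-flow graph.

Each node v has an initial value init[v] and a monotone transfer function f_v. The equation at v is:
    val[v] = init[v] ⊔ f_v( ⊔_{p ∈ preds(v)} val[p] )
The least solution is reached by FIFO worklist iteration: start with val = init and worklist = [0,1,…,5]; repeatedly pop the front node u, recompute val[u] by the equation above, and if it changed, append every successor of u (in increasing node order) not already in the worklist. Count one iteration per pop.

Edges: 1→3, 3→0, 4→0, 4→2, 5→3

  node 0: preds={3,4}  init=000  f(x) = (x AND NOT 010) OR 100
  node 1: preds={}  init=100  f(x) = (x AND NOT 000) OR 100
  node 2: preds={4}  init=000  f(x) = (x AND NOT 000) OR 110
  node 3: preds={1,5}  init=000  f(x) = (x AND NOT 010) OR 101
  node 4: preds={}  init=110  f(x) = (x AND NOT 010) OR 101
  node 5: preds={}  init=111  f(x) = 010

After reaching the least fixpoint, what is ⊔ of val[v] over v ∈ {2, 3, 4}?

Iteration log — 8 steps:
  step 1. node 0  ⊔preds=110  new=100  old=000  +wl: 
  step 2. node 1  ⊔preds=000  new=100  stable
  step 3. node 2  ⊔preds=110  new=110  old=000  +wl: 
  step 4. node 3  ⊔preds=111  new=101  old=000  +wl: 0
  step 5. node 4  ⊔preds=000  new=111  old=110  +wl: 2
  step 6. node 5  ⊔preds=000  new=111  stable
  step 7. node 0  ⊔preds=111  new=101  old=100  +wl: 
  step 8. node 2  ⊔preds=111  new=111  old=110  +wl: 

Least fixpoint reached:
  node 0: 101
  node 1: 100
  node 2: 111
  node 3: 101
  node 4: 111
  node 5: 111

111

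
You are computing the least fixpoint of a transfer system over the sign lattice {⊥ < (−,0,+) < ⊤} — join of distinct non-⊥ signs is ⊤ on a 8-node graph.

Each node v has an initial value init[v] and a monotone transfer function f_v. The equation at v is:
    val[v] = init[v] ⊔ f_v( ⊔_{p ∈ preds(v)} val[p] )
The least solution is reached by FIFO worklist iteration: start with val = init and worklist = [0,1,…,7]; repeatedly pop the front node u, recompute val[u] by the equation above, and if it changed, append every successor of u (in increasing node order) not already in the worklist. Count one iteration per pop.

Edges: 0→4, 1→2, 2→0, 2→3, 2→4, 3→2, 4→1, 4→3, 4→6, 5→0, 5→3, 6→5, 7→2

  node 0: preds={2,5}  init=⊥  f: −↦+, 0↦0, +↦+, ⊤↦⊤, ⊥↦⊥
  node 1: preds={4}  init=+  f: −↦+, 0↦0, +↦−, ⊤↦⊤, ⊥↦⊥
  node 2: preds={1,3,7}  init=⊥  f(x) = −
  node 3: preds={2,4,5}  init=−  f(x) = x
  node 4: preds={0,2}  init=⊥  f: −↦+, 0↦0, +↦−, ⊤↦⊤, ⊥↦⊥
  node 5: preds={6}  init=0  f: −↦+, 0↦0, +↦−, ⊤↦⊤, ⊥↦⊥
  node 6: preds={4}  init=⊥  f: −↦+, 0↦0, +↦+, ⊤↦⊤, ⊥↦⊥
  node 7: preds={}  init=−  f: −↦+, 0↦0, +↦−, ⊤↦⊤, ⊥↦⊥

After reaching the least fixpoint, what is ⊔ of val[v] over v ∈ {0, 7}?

⊤

Iteration log — 17 steps:
  step 1. node 0  ⊔preds=0  new=0  old=⊥  +wl: 
  step 2. node 1  ⊔preds=⊥  new=+  stable
  step 3. node 2  ⊔preds=⊤  new=−  old=⊥  +wl: 0
  step 4. node 3  ⊔preds=⊤  new=⊤  old=−  +wl: 2
  step 5. node 4  ⊔preds=⊤  new=⊤  old=⊥  +wl: 1,3
  step 6. node 5  ⊔preds=⊥  new=0  stable
  step 7. node 6  ⊔preds=⊤  new=⊤  old=⊥  +wl: 5
  step 8. node 7  ⊔preds=⊥  new=−  stable
  step 9. node 0  ⊔preds=⊤  new=⊤  old=0  +wl: 4
  step 10. node 2  ⊔preds=⊤  new=−  stable
  step 11. node 1  ⊔preds=⊤  new=⊤  old=+  +wl: 2
  step 12. node 3  ⊔preds=⊤  new=⊤  stable
  step 13. node 5  ⊔preds=⊤  new=⊤  old=0  +wl: 0,3
  step 14. node 4  ⊔preds=⊤  new=⊤  stable
  step 15. node 2  ⊔preds=⊤  new=−  stable
  step 16. node 0  ⊔preds=⊤  new=⊤  stable
  step 17. node 3  ⊔preds=⊤  new=⊤  stable

Least fixpoint reached:
  node 0: ⊤
  node 1: ⊤
  node 2: −
  node 3: ⊤
  node 4: ⊤
  node 5: ⊤
  node 6: ⊤
  node 7: −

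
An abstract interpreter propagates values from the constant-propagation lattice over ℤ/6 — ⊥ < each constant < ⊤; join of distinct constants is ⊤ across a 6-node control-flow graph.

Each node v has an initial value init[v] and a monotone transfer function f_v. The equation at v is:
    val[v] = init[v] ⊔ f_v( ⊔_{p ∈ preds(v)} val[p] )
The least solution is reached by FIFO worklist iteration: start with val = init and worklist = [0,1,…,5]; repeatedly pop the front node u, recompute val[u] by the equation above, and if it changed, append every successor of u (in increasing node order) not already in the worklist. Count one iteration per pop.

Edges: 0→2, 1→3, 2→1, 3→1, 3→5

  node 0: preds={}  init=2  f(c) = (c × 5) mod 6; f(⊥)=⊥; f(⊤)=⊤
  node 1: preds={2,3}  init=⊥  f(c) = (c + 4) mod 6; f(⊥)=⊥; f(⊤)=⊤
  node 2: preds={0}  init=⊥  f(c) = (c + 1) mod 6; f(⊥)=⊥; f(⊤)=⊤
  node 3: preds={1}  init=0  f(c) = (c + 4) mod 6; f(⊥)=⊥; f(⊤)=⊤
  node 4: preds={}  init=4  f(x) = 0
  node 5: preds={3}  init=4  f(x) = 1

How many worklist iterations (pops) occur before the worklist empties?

8

Iteration log — 8 steps:
  step 1. node 0  ⊔preds=⊥  new=2  stable
  step 2. node 1  ⊔preds=0  new=4  old=⊥  +wl: 
  step 3. node 2  ⊔preds=2  new=3  old=⊥  +wl: 1
  step 4. node 3  ⊔preds=4  new=⊤  old=0  +wl: 
  step 5. node 4  ⊔preds=⊥  new=⊤  old=4  +wl: 
  step 6. node 5  ⊔preds=⊤  new=⊤  old=4  +wl: 
  step 7. node 1  ⊔preds=⊤  new=⊤  old=4  +wl: 3
  step 8. node 3  ⊔preds=⊤  new=⊤  stable

Least fixpoint reached:
  node 0: 2
  node 1: ⊤
  node 2: 3
  node 3: ⊤
  node 4: ⊤
  node 5: ⊤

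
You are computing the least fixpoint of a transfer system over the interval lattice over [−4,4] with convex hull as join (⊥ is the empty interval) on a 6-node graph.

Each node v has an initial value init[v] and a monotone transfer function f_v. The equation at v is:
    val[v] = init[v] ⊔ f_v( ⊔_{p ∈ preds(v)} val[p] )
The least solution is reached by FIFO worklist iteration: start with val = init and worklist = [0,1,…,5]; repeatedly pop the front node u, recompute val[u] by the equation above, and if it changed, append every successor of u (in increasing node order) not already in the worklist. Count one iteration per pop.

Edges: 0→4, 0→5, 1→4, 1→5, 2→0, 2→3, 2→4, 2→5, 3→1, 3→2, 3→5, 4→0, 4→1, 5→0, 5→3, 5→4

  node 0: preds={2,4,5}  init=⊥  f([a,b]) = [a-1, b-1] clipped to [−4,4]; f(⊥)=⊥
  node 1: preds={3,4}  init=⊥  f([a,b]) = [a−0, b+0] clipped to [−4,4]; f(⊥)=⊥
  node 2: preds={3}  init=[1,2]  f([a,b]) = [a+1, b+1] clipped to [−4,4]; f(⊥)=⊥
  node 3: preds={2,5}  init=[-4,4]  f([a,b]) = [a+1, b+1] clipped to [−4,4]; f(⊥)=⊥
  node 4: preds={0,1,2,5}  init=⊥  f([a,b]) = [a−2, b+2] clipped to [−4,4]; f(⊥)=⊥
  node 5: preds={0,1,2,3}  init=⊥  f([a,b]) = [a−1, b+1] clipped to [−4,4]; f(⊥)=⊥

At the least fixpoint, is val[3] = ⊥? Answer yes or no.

no

Iteration log — 11 steps:
  step 1. node 0  ⊔preds=[1,2]  new=[0,1]  old=⊥  +wl: 
  step 2. node 1  ⊔preds=[-4,4]  new=[-4,4]  old=⊥  +wl: 
  step 3. node 2  ⊔preds=[-4,4]  new=[-3,4]  old=[1,2]  +wl: 0
  step 4. node 3  ⊔preds=[-3,4]  new=[-4,4]  stable
  step 5. node 4  ⊔preds=[-4,4]  new=[-4,4]  old=⊥  +wl: 1
  step 6. node 5  ⊔preds=[-4,4]  new=[-4,4]  old=⊥  +wl: 3,4
  step 7. node 0  ⊔preds=[-4,4]  new=[-4,3]  old=[0,1]  +wl: 5
  step 8. node 1  ⊔preds=[-4,4]  new=[-4,4]  stable
  step 9. node 3  ⊔preds=[-4,4]  new=[-4,4]  stable
  step 10. node 4  ⊔preds=[-4,4]  new=[-4,4]  stable
  step 11. node 5  ⊔preds=[-4,4]  new=[-4,4]  stable

Least fixpoint reached:
  node 0: [-4,3]
  node 1: [-4,4]
  node 2: [-3,4]
  node 3: [-4,4]
  node 4: [-4,4]
  node 5: [-4,4]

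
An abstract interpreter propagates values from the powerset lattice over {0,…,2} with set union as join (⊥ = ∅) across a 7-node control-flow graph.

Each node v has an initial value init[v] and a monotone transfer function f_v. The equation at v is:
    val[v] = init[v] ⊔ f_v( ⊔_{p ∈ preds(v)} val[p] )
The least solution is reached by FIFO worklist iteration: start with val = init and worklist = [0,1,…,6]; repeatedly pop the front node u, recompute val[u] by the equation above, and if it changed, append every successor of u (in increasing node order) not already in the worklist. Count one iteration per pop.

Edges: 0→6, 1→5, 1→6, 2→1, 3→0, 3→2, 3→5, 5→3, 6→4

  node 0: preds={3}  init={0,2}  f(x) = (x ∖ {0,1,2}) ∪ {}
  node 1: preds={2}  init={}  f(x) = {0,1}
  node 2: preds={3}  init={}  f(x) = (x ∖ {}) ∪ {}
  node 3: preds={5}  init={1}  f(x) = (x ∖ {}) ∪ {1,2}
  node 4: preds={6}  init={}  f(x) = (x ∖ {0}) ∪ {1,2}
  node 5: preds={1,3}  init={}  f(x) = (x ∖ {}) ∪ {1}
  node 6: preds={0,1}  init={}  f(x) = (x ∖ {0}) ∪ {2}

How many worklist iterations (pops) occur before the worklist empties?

Trace (17 dequeues):
  [1] u=0 | in {1} | out {0,2} | ==
  [2] u=1 | in {} | out {0,1} | prev {} | push {}
  [3] u=2 | in {1} | out {1} | prev {} | push {1}
  [4] u=3 | in {} | out {1,2} | prev {1} | push {0,2}
  [5] u=4 | in {} | out {1,2} | prev {} | push {}
  [6] u=5 | in {0,1,2} | out {0,1,2} | prev {} | push {3}
  [7] u=6 | in {0,1,2} | out {1,2} | prev {} | push {4}
  [8] u=1 | in {1} | out {0,1} | ==
  [9] u=0 | in {1,2} | out {0,2} | ==
  [10] u=2 | in {1,2} | out {1,2} | prev {1} | push {1}
  [11] u=3 | in {0,1,2} | out {0,1,2} | prev {1,2} | push {0,2,5}
  [12] u=4 | in {1,2} | out {1,2} | ==
  [13] u=1 | in {1,2} | out {0,1} | ==
  [14] u=0 | in {0,1,2} | out {0,2} | ==
  [15] u=2 | in {0,1,2} | out {0,1,2} | prev {1,2} | push {1}
  [16] u=5 | in {0,1,2} | out {0,1,2} | ==
  [17] u=1 | in {0,1,2} | out {0,1} | ==

Converged values:
  [0] {0,2}
  [1] {0,1}
  [2] {0,1,2}
  [3] {0,1,2}
  [4] {1,2}
  [5] {0,1,2}
  [6] {1,2}

17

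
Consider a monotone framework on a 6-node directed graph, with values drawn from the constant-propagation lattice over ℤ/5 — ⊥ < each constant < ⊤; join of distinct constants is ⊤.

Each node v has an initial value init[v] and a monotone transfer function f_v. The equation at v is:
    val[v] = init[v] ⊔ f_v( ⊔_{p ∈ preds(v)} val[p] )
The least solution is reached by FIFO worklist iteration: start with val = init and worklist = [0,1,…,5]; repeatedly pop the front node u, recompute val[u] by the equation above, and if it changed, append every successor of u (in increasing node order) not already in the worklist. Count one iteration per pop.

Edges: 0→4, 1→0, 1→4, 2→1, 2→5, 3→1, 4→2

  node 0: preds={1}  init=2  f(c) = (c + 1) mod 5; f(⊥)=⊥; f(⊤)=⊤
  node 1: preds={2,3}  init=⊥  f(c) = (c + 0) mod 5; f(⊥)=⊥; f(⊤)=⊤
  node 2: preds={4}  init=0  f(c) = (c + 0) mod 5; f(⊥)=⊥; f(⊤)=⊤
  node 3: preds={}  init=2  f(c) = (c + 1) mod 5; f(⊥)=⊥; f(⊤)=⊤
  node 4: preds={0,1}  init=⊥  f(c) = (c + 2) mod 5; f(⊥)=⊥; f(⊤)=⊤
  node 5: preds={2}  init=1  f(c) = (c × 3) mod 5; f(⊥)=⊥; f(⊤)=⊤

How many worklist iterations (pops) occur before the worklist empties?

11

Trace (11 dequeues):
  [1] u=0 | in ⊥ | out 2 | ==
  [2] u=1 | in ⊤ | out ⊤ | prev ⊥ | push {0}
  [3] u=2 | in ⊥ | out 0 | ==
  [4] u=3 | in ⊥ | out 2 | ==
  [5] u=4 | in ⊤ | out ⊤ | prev ⊥ | push {2}
  [6] u=5 | in 0 | out ⊤ | prev 1 | push {}
  [7] u=0 | in ⊤ | out ⊤ | prev 2 | push {4}
  [8] u=2 | in ⊤ | out ⊤ | prev 0 | push {1,5}
  [9] u=4 | in ⊤ | out ⊤ | ==
  [10] u=1 | in ⊤ | out ⊤ | ==
  [11] u=5 | in ⊤ | out ⊤ | ==

Converged values:
  [0] ⊤
  [1] ⊤
  [2] ⊤
  [3] 2
  [4] ⊤
  [5] ⊤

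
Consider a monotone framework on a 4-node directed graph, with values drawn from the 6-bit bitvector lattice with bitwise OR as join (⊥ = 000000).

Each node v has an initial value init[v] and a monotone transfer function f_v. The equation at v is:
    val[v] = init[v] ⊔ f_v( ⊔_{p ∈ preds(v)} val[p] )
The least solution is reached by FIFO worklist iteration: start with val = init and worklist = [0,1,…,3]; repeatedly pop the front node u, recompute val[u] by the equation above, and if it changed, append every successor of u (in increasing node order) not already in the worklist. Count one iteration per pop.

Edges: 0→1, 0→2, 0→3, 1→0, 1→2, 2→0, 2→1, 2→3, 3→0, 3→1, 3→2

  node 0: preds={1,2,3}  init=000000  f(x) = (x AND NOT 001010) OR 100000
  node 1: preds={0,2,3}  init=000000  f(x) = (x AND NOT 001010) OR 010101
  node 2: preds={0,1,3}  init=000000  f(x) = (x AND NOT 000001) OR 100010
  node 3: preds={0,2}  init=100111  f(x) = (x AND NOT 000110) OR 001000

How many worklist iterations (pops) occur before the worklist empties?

Iteration log — 10 steps:
  step 1. node 0  ⊔preds=100111  new=100101  old=000000  +wl: 
  step 2. node 1  ⊔preds=100111  new=110101  old=000000  +wl: 0
  step 3. node 2  ⊔preds=110111  new=110110  old=000000  +wl: 1
  step 4. node 3  ⊔preds=110111  new=111111  old=100111  +wl: 2
  step 5. node 0  ⊔preds=111111  new=110101  old=100101  +wl: 3
  step 6. node 1  ⊔preds=111111  new=110101  stable
  step 7. node 2  ⊔preds=111111  new=111110  old=110110  +wl: 0,1
  step 8. node 3  ⊔preds=111111  new=111111  stable
  step 9. node 0  ⊔preds=111111  new=110101  stable
  step 10. node 1  ⊔preds=111111  new=110101  stable

Least fixpoint reached:
  node 0: 110101
  node 1: 110101
  node 2: 111110
  node 3: 111111

10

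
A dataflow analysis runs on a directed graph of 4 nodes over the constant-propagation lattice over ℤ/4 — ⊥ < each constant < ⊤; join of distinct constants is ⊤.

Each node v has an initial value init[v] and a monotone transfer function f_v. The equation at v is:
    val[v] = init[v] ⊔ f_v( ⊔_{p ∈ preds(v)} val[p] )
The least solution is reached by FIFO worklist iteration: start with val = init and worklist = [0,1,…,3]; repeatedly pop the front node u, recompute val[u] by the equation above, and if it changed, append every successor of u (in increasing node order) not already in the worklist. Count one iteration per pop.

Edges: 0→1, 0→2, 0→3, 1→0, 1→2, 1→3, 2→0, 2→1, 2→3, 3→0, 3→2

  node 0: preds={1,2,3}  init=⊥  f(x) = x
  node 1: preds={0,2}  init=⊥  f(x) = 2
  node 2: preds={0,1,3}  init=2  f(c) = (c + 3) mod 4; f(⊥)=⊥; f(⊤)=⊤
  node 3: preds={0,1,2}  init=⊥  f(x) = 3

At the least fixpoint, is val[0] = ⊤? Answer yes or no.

yes

Trace (8 dequeues):
  [1] u=0 | in 2 | out 2 | prev ⊥ | push {}
  [2] u=1 | in 2 | out 2 | prev ⊥ | push {0}
  [3] u=2 | in 2 | out ⊤ | prev 2 | push {1}
  [4] u=3 | in ⊤ | out 3 | prev ⊥ | push {2}
  [5] u=0 | in ⊤ | out ⊤ | prev 2 | push {3}
  [6] u=1 | in ⊤ | out 2 | ==
  [7] u=2 | in ⊤ | out ⊤ | ==
  [8] u=3 | in ⊤ | out 3 | ==

Converged values:
  [0] ⊤
  [1] 2
  [2] ⊤
  [3] 3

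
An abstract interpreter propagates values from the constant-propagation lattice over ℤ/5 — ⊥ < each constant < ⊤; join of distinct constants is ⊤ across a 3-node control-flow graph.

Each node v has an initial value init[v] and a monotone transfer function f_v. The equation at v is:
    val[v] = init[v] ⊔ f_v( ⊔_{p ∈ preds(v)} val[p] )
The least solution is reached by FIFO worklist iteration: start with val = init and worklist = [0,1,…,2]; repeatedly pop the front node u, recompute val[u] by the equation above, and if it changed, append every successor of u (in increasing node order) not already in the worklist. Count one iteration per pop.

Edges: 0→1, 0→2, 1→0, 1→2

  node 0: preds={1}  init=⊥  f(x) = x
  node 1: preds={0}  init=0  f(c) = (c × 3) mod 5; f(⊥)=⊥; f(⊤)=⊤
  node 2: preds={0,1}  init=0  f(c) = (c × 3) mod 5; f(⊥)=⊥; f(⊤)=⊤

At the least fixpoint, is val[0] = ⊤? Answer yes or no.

Trace (3 dequeues):
  [1] u=0 | in 0 | out 0 | prev ⊥ | push {}
  [2] u=1 | in 0 | out 0 | ==
  [3] u=2 | in 0 | out 0 | ==

Converged values:
  [0] 0
  [1] 0
  [2] 0

no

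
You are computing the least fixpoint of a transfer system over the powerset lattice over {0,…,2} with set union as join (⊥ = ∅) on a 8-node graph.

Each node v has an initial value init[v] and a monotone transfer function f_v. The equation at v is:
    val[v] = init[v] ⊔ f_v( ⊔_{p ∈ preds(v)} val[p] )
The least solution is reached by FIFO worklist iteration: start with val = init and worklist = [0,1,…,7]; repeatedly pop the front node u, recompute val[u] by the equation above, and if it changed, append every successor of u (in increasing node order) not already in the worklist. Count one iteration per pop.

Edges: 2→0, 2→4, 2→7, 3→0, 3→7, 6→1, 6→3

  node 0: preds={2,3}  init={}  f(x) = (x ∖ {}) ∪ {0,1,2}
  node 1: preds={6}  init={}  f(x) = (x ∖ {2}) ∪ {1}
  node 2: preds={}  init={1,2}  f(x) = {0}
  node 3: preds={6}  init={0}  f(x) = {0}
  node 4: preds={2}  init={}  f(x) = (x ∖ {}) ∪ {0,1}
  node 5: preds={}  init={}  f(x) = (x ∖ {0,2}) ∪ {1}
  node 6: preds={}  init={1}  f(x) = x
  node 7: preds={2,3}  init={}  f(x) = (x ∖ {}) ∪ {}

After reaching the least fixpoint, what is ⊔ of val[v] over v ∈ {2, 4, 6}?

Iteration log — 9 steps:
  step 1. node 0  ⊔preds={0,1,2}  new={0,1,2}  old={}  +wl: 
  step 2. node 1  ⊔preds={1}  new={1}  old={}  +wl: 
  step 3. node 2  ⊔preds={}  new={0,1,2}  old={1,2}  +wl: 0
  step 4. node 3  ⊔preds={1}  new={0}  stable
  step 5. node 4  ⊔preds={0,1,2}  new={0,1,2}  old={}  +wl: 
  step 6. node 5  ⊔preds={}  new={1}  old={}  +wl: 
  step 7. node 6  ⊔preds={}  new={1}  stable
  step 8. node 7  ⊔preds={0,1,2}  new={0,1,2}  old={}  +wl: 
  step 9. node 0  ⊔preds={0,1,2}  new={0,1,2}  stable

Least fixpoint reached:
  node 0: {0,1,2}
  node 1: {1}
  node 2: {0,1,2}
  node 3: {0}
  node 4: {0,1,2}
  node 5: {1}
  node 6: {1}
  node 7: {0,1,2}

{0,1,2}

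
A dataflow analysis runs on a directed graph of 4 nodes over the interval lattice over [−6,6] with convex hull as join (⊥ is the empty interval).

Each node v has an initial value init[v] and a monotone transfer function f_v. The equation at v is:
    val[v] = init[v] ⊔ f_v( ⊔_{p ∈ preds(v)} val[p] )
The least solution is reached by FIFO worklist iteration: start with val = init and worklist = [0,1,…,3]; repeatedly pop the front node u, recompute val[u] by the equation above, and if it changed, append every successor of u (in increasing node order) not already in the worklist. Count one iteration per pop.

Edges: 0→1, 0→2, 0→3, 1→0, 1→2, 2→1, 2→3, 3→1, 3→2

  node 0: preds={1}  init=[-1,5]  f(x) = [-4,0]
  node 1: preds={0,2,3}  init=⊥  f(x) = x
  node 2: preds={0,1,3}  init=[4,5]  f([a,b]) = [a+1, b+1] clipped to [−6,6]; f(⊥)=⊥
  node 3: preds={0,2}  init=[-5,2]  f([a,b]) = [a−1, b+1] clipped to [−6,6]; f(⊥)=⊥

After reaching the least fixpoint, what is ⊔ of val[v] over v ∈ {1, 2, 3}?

[-5,6]

Trace (8 dequeues):
  [1] u=0 | in ⊥ | out [-4,5] | prev [-1,5] | push {}
  [2] u=1 | in [-5,5] | out [-5,5] | prev ⊥ | push {0}
  [3] u=2 | in [-5,5] | out [-4,6] | prev [4,5] | push {1}
  [4] u=3 | in [-4,6] | out [-5,6] | prev [-5,2] | push {2}
  [5] u=0 | in [-5,5] | out [-4,5] | ==
  [6] u=1 | in [-5,6] | out [-5,6] | prev [-5,5] | push {0}
  [7] u=2 | in [-5,6] | out [-4,6] | ==
  [8] u=0 | in [-5,6] | out [-4,5] | ==

Converged values:
  [0] [-4,5]
  [1] [-5,6]
  [2] [-4,6]
  [3] [-5,6]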